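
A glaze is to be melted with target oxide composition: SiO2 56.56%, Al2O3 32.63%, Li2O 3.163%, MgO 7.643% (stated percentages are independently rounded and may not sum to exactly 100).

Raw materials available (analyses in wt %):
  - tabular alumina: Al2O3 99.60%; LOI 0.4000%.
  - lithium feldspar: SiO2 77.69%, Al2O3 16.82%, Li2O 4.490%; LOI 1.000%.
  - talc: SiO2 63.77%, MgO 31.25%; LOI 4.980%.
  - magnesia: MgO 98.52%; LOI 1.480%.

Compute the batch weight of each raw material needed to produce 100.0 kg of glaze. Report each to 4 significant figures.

Mid-chain values are displayed (rounded to four significant figures) in the printout — exact precision is held in every operation; each reported number takes a single rounding — all derived quantities are computed at full float precision (the yield, LOI, four oxide percentages, glass mass, the totals) starting from the weights for 100.0 kg of glass, as quoted within problem or answer.
Oxide-by-oxide targets in 100.0 kg glaze:
  SiO2: 56.56% × 100.0 = 56.56 kg
  Al2O3: 32.63% × 100.0 = 32.63 kg
  Li2O: 3.163% × 100.0 = 3.163 kg
  MgO: 7.643% × 100.0 = 7.643 kg
Sums-versus-targets review from the weights as reported, under the basis named above (summed amounts equal target values inside rounding margins):
  SiO2: 70.45·0.7769 + 2.871·0.6377 = 56.56 kg (target 56.56 kg)
  Al2O3: 20.86·0.9960 + 70.45·0.1682 = 32.63 kg (target 32.63 kg)
  Li2O: 70.45·0.04490 = 3.163 kg (target 3.163 kg)
  MgO: 2.871·0.3125 + 6.847·0.9852 = 7.643 kg (target 7.643 kg)
Glass-mass sanity pass: total charge less LOI = 100.0 kg (the targets, summed, come to 100.0 kg; basis as stated: 100.0 kg — differing by rounding only).
Whole-batch sum: Σ batch = 101.0 kg; LOI removed, Σ of batch·LOI: 1.032 kg; glass ÷ batch gives a yield of 98.98%.

Batch per 100.0 kg glaze:
  tabular alumina: 20.86 kg
  lithium feldspar: 70.45 kg
  talc: 2.871 kg
  magnesia: 6.847 kg
Total batch = 101.0 kg; LOI loss = 1.032 kg; yield = 98.98%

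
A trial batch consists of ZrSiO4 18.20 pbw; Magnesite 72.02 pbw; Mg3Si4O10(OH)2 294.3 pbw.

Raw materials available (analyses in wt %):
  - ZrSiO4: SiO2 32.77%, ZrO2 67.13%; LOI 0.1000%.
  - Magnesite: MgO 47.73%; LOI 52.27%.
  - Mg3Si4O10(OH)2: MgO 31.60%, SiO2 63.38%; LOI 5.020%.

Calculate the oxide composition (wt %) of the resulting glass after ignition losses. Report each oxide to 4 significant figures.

Glass mass = 332.1 pbw (batch 384.5 − LOI 52.44).
Composition: MgO 38.36%, SiO2 57.96%, ZrO2 3.679%

Intermediates are displayed rounded to four significant digits as written — all internal work carries exact precision from start to finish. Each reported number is rounded exactly once — the derived quantities, which include three oxide percentages, the totals, ignition loss, net glass mass, the yield, are recomputed in full float precision, as set out in problem or answer, using the weight values per 332.1 pbw of glass.
Delivered oxide masses:
  MgO: 72.02·0.4773 + 294.3·0.3160 = 127.4 pbw
  SiO2: 18.20·0.3277 + 294.3·0.6338 = 192.5 pbw
  ZrO2: 18.20·0.6713 = 12.22 pbw
LOI: 18.20·0.001000 + 72.02·0.5227 + 294.3·0.05020 = 52.44 pbw
Glass mass = batch − LOI = 384.5 − 52.44 = 332.1 pbw (consistent with Σ oxide mass)
wt %: oxide over glass, times 100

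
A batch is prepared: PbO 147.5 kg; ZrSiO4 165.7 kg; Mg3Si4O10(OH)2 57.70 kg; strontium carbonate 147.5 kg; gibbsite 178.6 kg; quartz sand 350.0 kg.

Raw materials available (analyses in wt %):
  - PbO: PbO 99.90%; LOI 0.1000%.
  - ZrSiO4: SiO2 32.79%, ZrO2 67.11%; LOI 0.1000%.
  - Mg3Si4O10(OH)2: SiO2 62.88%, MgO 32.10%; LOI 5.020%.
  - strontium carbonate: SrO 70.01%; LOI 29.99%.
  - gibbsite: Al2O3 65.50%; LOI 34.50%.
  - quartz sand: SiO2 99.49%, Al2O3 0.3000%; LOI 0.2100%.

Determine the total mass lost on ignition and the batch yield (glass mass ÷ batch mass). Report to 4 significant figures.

Intermediates appear, rounded to 4 significant figures, on the page. All internal work runs at full float precision throughout — each reported number takes a single rounding. The derived quantities (the six compositions, glass mass, the totals, yield, LOI) are recomputed in exact precision from the batch weights on 937.2 kg of glass, precisely as stated by the problem or the answer.
LOI of each material in turn:
  PbO: 147.5 × 0.001000 = 0.1475 kg
  ZrSiO4: 165.7 × 0.001000 = 0.1657 kg
  Mg3Si4O10(OH)2: 57.70 × 0.05020 = 2.897 kg
  strontium carbonate: 147.5 × 0.2999 = 44.24 kg
  gibbsite: 178.6 × 0.3450 = 61.62 kg
  quartz sand: 350.0 × 0.002100 = 0.7350 kg
Total LOI = 109.8 kg
Glass = batch − LOI = 1047 − 109.8 = 937.2 kg

LOI loss = 109.8 kg; glass = 937.2 kg; yield = 89.51%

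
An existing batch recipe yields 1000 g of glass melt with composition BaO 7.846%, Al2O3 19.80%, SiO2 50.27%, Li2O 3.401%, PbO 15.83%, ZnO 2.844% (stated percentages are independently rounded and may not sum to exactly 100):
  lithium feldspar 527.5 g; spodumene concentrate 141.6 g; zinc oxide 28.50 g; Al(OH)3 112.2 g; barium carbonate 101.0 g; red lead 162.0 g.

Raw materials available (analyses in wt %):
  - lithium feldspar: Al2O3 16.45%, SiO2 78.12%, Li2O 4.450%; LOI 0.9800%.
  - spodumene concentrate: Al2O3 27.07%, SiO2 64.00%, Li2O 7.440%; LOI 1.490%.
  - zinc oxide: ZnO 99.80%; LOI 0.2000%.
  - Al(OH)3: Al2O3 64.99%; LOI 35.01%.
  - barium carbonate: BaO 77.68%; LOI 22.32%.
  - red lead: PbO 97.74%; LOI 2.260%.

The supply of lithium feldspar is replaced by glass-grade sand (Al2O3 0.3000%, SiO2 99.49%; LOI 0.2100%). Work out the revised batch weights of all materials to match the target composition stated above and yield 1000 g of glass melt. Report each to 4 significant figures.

Revised batch per 1000 g glass melt:
  glass-grade sand: 211.2 g
  spodumene concentrate: 457.1 g
  zinc oxide: 28.50 g
  Al(OH)3: 113.3 g
  barium carbonate: 101.0 g
  red lead: 162.0 g
Total batch = 1073 g; LOI loss = 73.18 g

In-progress results appear (rounded to 4 significant figures) as written — all arithmetic maintains exact precision through every step — every reported result is rounded once only. The derived quantities (six oxide percentages, yield, ignition loss, the totals, glass mass) are carried starting from the weights per 1000 g of glass in exact precision as set out in problem or answer.
Target masses of each oxide per 1000 g glass melt:
  BaO: 7.846% × 1000 = 78.46 g
  Al2O3: 19.80% × 1000 = 198.0 g
  SiO2: 50.27% × 1000 = 502.7 g
  Li2O: 3.401% × 1000 = 34.01 g
  PbO: 15.83% × 1000 = 158.3 g
  ZnO: 2.844% × 1000 = 28.44 g
Checking each oxide sum from the weights as reported, versus the basis set out (oxide sums agree with the targets exact up to rounding of places):
  BaO: 101.0·0.7768 = 78.46 g (target 78.46 g)
  Al2O3: 211.2·0.003000 + 457.1·0.2707 + 113.3·0.6499 = 198.0 g (target 198.0 g)
  SiO2: 211.2·0.9949 + 457.1·0.6400 = 502.7 g (target 502.7 g)
  Li2O: 457.1·0.07440 = 34.01 g (target 34.01 g)
  PbO: 162.0·0.9774 = 158.3 g (target 158.3 g)
  ZnO: 28.50·0.9980 = 28.44 g (target 28.44 g)
Glass-mass bookkeeping: batch Σ − ignition loss = 999.9 g (the targets, summed, come to 999.9 g; the stated basis being 1000 g — deltas are rounding alone).
Whole-batch sum: Σ batch = 1073 g; LOI loss = Σ batch·LOI = 73.18 g; yield: glass divided by total = 93.18%.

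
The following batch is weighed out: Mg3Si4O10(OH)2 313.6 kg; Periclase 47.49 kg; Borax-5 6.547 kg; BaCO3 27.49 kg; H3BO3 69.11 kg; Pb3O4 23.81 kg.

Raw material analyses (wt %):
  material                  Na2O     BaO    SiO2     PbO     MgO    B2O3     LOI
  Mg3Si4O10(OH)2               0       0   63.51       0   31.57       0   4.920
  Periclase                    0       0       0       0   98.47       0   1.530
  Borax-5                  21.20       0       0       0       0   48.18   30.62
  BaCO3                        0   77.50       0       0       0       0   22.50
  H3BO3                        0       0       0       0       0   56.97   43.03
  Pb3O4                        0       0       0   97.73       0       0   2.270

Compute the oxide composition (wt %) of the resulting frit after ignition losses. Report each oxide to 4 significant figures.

Glass mass = 433.4 kg (batch 488.0 − LOI 54.62).
Composition: Na2O 0.3202%, BaO 4.915%, SiO2 45.95%, PbO 5.369%, MgO 33.63%, B2O3 9.812%

The working math holds exact precision in every operation; intermediates appear (rounded to four significant digits) at each printed step — every reported figure receives exactly one rounding. The derived quantities, which include yield, net glass mass, LOI, six oxide percentages, totals, are recomputed in full precision, precisely as stated by question or answer, from the weighed amounts at 433.4 kg of glass.
What the batch supplies per oxide:
  Na2O: 6.547·0.2120 = 1.388 kg
  BaO: 27.49·0.7750 = 21.30 kg
  SiO2: 313.6·0.6351 = 199.2 kg
  PbO: 23.81·0.9773 = 23.27 kg
  MgO: 313.6·0.3157 + 47.49·0.9847 = 145.8 kg
  B2O3: 6.547·0.4818 + 69.11·0.5697 = 42.53 kg
LOI: 313.6·0.04920 + 47.49·0.01530 + 6.547·0.3062 + 27.49·0.2250 + 69.11·0.4303 + 23.81·0.02270 = 54.62 kg
Net of LOI, the glass mass = 488.0 − 54.62 = 433.4 kg (= Σ oxide masses)
wt % = 100 × oxide mass / glass mass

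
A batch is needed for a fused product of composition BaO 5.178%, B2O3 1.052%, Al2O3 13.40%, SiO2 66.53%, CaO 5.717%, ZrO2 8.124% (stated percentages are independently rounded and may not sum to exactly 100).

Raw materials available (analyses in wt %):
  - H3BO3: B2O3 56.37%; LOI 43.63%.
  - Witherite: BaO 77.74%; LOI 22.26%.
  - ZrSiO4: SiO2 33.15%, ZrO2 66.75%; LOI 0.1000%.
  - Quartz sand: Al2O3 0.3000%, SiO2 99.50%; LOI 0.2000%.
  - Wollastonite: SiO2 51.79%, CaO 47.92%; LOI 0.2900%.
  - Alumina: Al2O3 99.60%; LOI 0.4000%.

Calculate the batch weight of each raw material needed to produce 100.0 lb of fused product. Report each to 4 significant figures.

Batch per 100.0 lb fused product:
  H3BO3: 1.866 lb
  Witherite: 6.661 lb
  ZrSiO4: 12.17 lb
  Quartz sand: 56.60 lb
  Wollastonite: 11.93 lb
  Alumina: 13.28 lb
Total batch = 102.5 lb; LOI loss = 2.510 lb; yield = 97.55%

The intermediate values are displayed with 4-significant-digit rounding when written out; each numeric step runs at exact precision from first step to last. Exactly one rounding goes into every reported number. The derived quantities (ignition loss, the six compositions, the yield, totals, glass mass) are rebuilt from the weighed amounts on 100.0 lb of glass in exact precision, exactly as shown in either problem or answer.
Oxide-by-oxide targets in 100.0 lb fused product:
  BaO: 5.178% × 100.0 = 5.178 lb
  B2O3: 1.052% × 100.0 = 1.052 lb
  Al2O3: 13.40% × 100.0 = 13.40 lb
  SiO2: 66.53% × 100.0 = 66.53 lb
  CaO: 5.717% × 100.0 = 5.717 lb
  ZrO2: 8.124% × 100.0 = 8.124 lb
Checking each oxide sum per the reported batch figures, for the quoted basis mass (each sum matches its target mass modulo rounding of the values):
  BaO: 6.661·0.7774 = 5.178 lb (target 5.178 lb)
  B2O3: 1.866·0.5637 = 1.052 lb (target 1.052 lb)
  Al2O3: 56.60·0.003000 + 13.28·0.9960 = 13.40 lb (target 13.40 lb)
  SiO2: 12.17·0.3315 + 56.60·0.9950 + 11.93·0.5179 = 66.53 lb (target 66.53 lb)
  CaO: 11.93·0.4792 = 5.717 lb (target 5.717 lb)
  ZrO2: 12.17·0.6675 = 8.123 lb (target 8.124 lb)
Glass mass check: total charge less LOI = 100.0 lb (the targets, summed, come to 100.0 lb; versus the stated basis of 100.0 lb — any gap is answer rounding).
Batch total: Σ batch = 102.5 lb; Σ batch·LOI gives LOI loss = 2.510 lb; yield = glass ÷ total batch = 97.55%.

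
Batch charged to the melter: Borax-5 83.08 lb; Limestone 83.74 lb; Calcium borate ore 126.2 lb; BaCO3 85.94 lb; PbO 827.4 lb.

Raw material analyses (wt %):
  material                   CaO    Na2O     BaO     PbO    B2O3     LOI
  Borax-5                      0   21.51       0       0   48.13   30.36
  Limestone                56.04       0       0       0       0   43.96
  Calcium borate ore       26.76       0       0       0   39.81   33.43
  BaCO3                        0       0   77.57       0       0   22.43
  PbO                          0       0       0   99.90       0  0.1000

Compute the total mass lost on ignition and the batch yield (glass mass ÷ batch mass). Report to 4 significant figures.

LOI loss = 124.3 lb; glass = 1082 lb; yield = 89.69%

The intermediate values appear (rounded to 4 significant digits) at each printed step. All internal work runs at full float precision from first step to last — each reported result is rounded a single time — all derived quantities (the five compositions, yield, glass mass, totals, LOI) are re-derived in exact precision from the batch weights per 1082 lb of glass as set out in problem or answer.
Loss on ignition, line by line:
  Borax-5: 83.08 × 0.3036 = 25.22 lb
  Limestone: 83.74 × 0.4396 = 36.81 lb
  Calcium borate ore: 126.2 × 0.3343 = 42.19 lb
  BaCO3: 85.94 × 0.2243 = 19.28 lb
  PbO: 827.4 × 0.001000 = 0.8274 lb
Total LOI = 124.3 lb
Glass = batch − LOI = 1206 − 124.3 = 1082 lb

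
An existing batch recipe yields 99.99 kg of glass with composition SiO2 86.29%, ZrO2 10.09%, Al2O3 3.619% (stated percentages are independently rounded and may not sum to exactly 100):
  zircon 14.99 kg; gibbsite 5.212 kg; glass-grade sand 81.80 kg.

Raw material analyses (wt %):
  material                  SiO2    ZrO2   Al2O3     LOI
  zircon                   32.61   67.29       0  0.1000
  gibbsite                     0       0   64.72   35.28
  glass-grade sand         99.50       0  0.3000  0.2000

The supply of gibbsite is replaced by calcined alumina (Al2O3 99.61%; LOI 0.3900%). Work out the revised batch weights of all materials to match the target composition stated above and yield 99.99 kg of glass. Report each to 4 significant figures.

Revised batch per 99.99 kg glass:
  zircon: 14.99 kg
  calcined alumina: 3.386 kg
  glass-grade sand: 81.80 kg
Total batch = 100.2 kg; LOI loss = 0.1918 kg

Each numeric step maintains exact precision through the solve; in-progress results are displayed, rounded to 4 significant digits, across the worked steps — every reported value takes a single rounding. The derived quantities are rebuilt in full float precision (three oxide percentages, the yield, glass mass, ignition loss, totals) using the weight values per 99.99 kg of glass exactly as shown in question or answer.
Oxide mass targets, per 99.99 kg glass:
  SiO2: 86.29% × 99.99 = 86.28 kg
  ZrO2: 10.09% × 99.99 = 10.09 kg
  Al2O3: 3.619% × 99.99 = 3.619 kg
Verifying the oxide balance per the reported batch figures, relative to the basis at hand (sums match the target masses up to rounding of the answer):
  SiO2: 14.99·0.3261 + 81.80·0.9950 = 86.28 kg (target 86.28 kg)
  ZrO2: 14.99·0.6729 = 10.09 kg (target 10.09 kg)
  Al2O3: 3.386·0.9961 + 81.80·0.003000 = 3.618 kg (target 3.619 kg)
Consistency of the glass mass: batch Σ − ignition loss = 99.98 kg (oxide target masses add up to 99.99 kg; basis as stated: 99.99 kg — deltas are rounding alone).
Total batch = Σ batch = 100.2 kg; ignition loss, Σ(batch × LOI) = 0.1918 kg; yield = glass ÷ total batch = 99.81%.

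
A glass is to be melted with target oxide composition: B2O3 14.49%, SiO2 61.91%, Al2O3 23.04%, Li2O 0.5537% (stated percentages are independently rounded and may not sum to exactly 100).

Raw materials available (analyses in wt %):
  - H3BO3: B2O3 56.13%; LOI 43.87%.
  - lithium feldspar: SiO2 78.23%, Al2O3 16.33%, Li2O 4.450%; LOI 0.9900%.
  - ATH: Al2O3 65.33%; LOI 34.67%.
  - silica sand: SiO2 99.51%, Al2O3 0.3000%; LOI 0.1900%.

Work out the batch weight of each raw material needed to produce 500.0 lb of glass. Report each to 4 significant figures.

Batch per 500.0 lb glass:
  H3BO3: 129.1 lb
  lithium feldspar: 62.21 lb
  ATH: 159.6 lb
  silica sand: 262.2 lb
Total batch = 613.1 lb; LOI loss = 113.1 lb; yield = 81.56%

The intermediate values are printed rounded to 4 significant digits in the working — the whole derivation runs at full float precision through every step. Each reported number is rounded only once; derived quantities (yield, four oxide percentages, LOI, totals, glass mass) are re-derived from the batch weights at 500.0 lb of glass in exact precision, exactly as printed in the question or the answer.
Target masses of each oxide per 500.0 lb glass:
  B2O3: 14.49% × 500.0 = 72.45 lb
  SiO2: 61.91% × 500.0 = 309.6 lb
  Al2O3: 23.04% × 500.0 = 115.2 lb
  Li2O: 0.5537% × 500.0 = 2.768 lb
Mass-balance tally per oxide on the weights just shown, against the basis in use (delivered sums recover each target within answer rounding):
  B2O3: 129.1·0.5613 = 72.46 lb (target 72.45 lb)
  SiO2: 62.21·0.7823 + 262.2·0.9951 = 309.6 lb (target 309.6 lb)
  Al2O3: 62.21·0.1633 + 159.6·0.6533 + 262.2·0.003000 = 115.2 lb (target 115.2 lb)
  Li2O: 62.21·0.04450 = 2.768 lb (target 2.768 lb)
The glass-mass cross-check: net batch after ignition = 500.0 lb (oxide target masses add up to 500.0 lb; with the basis standing at 500.0 lb — gaps are rounding artifacts).
Total batch = Σ batch = 613.1 lb; LOI loss = Σ batch·LOI = 113.1 lb; as yield: glass ÷ batch → 81.56%.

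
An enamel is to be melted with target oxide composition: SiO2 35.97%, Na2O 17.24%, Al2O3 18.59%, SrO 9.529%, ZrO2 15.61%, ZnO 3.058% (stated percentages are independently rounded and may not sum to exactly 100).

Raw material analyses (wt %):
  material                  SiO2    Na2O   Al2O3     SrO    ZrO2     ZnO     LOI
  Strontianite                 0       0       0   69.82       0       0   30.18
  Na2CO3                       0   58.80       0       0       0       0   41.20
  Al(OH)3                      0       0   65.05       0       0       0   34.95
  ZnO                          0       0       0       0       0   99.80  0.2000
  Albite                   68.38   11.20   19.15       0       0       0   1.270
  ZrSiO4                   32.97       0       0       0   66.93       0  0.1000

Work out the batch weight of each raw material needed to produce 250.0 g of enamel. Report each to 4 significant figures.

Full precision is carried from start to finish. Intermediates are shown with 4-significant-figure rounding as written. A single rounding yields every reported result. The derived quantities, including the totals, ignition loss, yield, net glass mass, six oxide percentages, are recomputed from the batch weights for 250.0 g of glass in full precision, precisely as stated by question or answer.
Target masses of each oxide per 250.0 g enamel:
  SiO2: 35.97% × 250.0 = 89.92 g
  Na2O: 17.24% × 250.0 = 43.10 g
  Al2O3: 18.59% × 250.0 = 46.48 g
  SrO: 9.529% × 250.0 = 23.82 g
  ZrO2: 15.61% × 250.0 = 39.02 g
  ZnO: 3.058% × 250.0 = 7.645 g
Oxide-by-oxide audit applying the batch weights above, per the basis as stated (every target is met by its sum net of answer rounding effects):
  SiO2: 103.4·0.6838 + 58.31·0.3297 = 89.93 g (target 89.92 g)
  Na2O: 53.61·0.5880 + 103.4·0.1120 = 43.10 g (target 43.10 g)
  Al2O3: 41.01·0.6505 + 103.4·0.1915 = 46.48 g (target 46.48 g)
  SrO: 34.12·0.6982 = 23.82 g (target 23.82 g)
  ZrO2: 58.31·0.6693 = 39.03 g (target 39.02 g)
  ZnO: 7.660·0.9980 = 7.645 g (target 7.645 g)
Mass balance on the glass: whole batch net of LOI = 250.0 g (summing oxide targets gives 250.0 g; basis as stated: 250.0 g — rounding explains the deltas).
Whole-batch sum: Σ batch = 298.1 g; Σ batch·LOI gives LOI loss = 48.10 g; glass ÷ batch gives a yield of 83.86%.

Batch per 250.0 g enamel:
  Strontianite: 34.12 g
  Na2CO3: 53.61 g
  Al(OH)3: 41.01 g
  ZnO: 7.660 g
  Albite: 103.4 g
  ZrSiO4: 58.31 g
Total batch = 298.1 g; LOI loss = 48.10 g; yield = 83.86%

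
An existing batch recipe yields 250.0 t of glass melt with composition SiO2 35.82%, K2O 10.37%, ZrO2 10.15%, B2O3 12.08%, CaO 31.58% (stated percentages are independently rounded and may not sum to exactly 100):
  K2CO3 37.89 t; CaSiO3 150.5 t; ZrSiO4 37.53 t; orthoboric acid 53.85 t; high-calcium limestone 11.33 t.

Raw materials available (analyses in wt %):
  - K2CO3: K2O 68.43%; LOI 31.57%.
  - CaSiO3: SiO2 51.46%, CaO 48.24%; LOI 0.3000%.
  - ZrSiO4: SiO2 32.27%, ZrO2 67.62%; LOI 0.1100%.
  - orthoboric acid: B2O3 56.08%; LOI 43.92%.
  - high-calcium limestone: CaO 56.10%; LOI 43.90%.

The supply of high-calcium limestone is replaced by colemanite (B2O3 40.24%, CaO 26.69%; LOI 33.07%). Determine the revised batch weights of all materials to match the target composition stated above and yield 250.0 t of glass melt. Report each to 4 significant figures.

Rounding to four significant digits applies to every working value as printed; every computation carries full precision in every operation — each reported number is rounded once only — all derived quantities (LOI, the five compositions, the yield, the totals, glass mass) are rebuilt in full float precision using the weight values per 250.0 t of glass, exactly as printed in either problem or answer.
Target oxide masses per 250.0 t glass melt:
  SiO2: 35.82% × 250.0 = 89.55 t
  K2O: 10.37% × 250.0 = 25.92 t
  ZrO2: 10.15% × 250.0 = 25.38 t
  B2O3: 12.08% × 250.0 = 30.20 t
  CaO: 31.58% × 250.0 = 78.95 t
Checking each oxide sum applying the batch weights above, relative to the basis at hand (summed amounts equal target values up to rounding of the answer):
  SiO2: 150.5·0.5146 + 37.53·0.3227 = 89.56 t (target 89.55 t)
  K2O: 37.89·0.6843 = 25.93 t (target 25.92 t)
  ZrO2: 37.53·0.6762 = 25.38 t (target 25.38 t)
  B2O3: 36.77·0.5608 + 23.81·0.4024 = 30.20 t (target 30.20 t)
  CaO: 150.5·0.4824 + 23.81·0.2669 = 78.96 t (target 78.95 t)
Consistency of the glass mass: total charge less LOI = 250.0 t (summing oxide targets gives 250.0 t; the stated basis being 250.0 t — any gap is answer rounding).
Batch total: Σ batch = 286.5 t; the LOI term Σ batch·LOI equals 36.48 t; yield, glass over the total, = 87.27%.

Revised batch per 250.0 t glass melt:
  K2CO3: 37.89 t
  CaSiO3: 150.5 t
  ZrSiO4: 37.53 t
  orthoboric acid: 36.77 t
  colemanite: 23.81 t
Total batch = 286.5 t; LOI loss = 36.48 t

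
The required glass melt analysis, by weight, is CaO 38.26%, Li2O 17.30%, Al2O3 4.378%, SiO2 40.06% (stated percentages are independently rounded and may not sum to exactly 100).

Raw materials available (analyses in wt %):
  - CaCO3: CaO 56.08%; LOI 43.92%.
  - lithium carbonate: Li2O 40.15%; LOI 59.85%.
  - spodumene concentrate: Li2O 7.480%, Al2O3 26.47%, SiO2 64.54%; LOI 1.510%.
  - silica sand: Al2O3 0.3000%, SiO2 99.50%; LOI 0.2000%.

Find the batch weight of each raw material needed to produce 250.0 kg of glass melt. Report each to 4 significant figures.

Batch per 250.0 kg glass melt:
  CaCO3: 170.6 kg
  lithium carbonate: 100.2 kg
  spodumene concentrate: 40.51 kg
  silica sand: 74.38 kg
Total batch = 385.7 kg; LOI loss = 135.7 kg; yield = 64.83%

Working values appear (rounded to 4 significant figures) on the page. All internal work maintains full float precision through every step — exactly one rounding goes into every reported value; all derived quantities are rebuilt at full float precision (totals, the yield, ignition loss, four oxide percentages, glass mass) from the batch weights at 250.0 kg of glass as they appear in either problem or answer.
Oxide-by-oxide targets in 250.0 kg glass melt:
  CaO: 38.26% × 250.0 = 95.65 kg
  Li2O: 17.30% × 250.0 = 43.25 kg
  Al2O3: 4.378% × 250.0 = 10.94 kg
  SiO2: 40.06% × 250.0 = 100.2 kg
Per-oxide balance check applying the batch weights above, on the stated basis (delivered sums recover each target exact up to rounding of places):
  CaO: 170.6·0.5608 = 95.67 kg (target 95.65 kg)
  Li2O: 100.2·0.4015 + 40.51·0.07480 = 43.26 kg (target 43.25 kg)
  Al2O3: 40.51·0.2647 + 74.38·0.003000 = 10.95 kg (target 10.94 kg)
  SiO2: 40.51·0.6454 + 74.38·0.9950 = 100.2 kg (target 100.2 kg)
Glass mass check: total batch − LOI = 250.0 kg (summing oxide targets gives 250.0 kg; basis as stated: 250.0 kg — deltas are rounding alone).
Batch grand total — Σ batch = 385.7 kg; ignition loss, Σ(batch × LOI) = 135.7 kg; glass ÷ batch gives a yield of 64.83%.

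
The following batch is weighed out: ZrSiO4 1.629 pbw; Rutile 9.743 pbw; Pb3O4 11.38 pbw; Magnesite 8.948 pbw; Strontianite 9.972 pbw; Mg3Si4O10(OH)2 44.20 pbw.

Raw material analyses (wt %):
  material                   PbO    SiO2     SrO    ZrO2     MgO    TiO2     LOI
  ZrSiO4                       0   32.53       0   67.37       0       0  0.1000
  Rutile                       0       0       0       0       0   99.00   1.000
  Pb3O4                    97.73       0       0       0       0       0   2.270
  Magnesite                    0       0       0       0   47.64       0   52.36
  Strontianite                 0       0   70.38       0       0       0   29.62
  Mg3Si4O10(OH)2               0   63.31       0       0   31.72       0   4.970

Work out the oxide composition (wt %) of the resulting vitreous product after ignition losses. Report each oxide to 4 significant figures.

Mid-chain values are shown (rounded to 4 significant figures) as written — the whole derivation holds exact precision from first step to last. Exactly one rounding goes into every reported figure — derived quantities are carried at full precision (totals, net glass mass, the six compositions, yield, LOI) using the weight values on 75.68 pbw of glass, exactly as shown in question or answer.
Oxide masses out of the charge:
  PbO: 11.38·0.9773 = 11.12 pbw
  SiO2: 1.629·0.3253 + 44.20·0.6331 = 28.51 pbw
  SrO: 9.972·0.7038 = 7.018 pbw
  ZrO2: 1.629·0.6737 = 1.097 pbw
  MgO: 8.948·0.4764 + 44.20·0.3172 = 18.28 pbw
  TiO2: 9.743·0.9900 = 9.646 pbw
LOI: 1.629·0.001000 + 9.743·0.01000 + 11.38·0.02270 + 8.948·0.5236 + 9.972·0.2962 + 44.20·0.04970 = 10.19 pbw
Glass = total batch minus LOI = 85.87 − 10.19 = 75.68 pbw (= Σ oxide masses)
percent by weight: oxide/glass ×100

Glass mass = 75.68 pbw (batch 85.87 − LOI 10.19).
Composition: PbO 14.70%, SiO2 37.68%, SrO 9.274%, ZrO2 1.450%, MgO 24.16%, TiO2 12.75%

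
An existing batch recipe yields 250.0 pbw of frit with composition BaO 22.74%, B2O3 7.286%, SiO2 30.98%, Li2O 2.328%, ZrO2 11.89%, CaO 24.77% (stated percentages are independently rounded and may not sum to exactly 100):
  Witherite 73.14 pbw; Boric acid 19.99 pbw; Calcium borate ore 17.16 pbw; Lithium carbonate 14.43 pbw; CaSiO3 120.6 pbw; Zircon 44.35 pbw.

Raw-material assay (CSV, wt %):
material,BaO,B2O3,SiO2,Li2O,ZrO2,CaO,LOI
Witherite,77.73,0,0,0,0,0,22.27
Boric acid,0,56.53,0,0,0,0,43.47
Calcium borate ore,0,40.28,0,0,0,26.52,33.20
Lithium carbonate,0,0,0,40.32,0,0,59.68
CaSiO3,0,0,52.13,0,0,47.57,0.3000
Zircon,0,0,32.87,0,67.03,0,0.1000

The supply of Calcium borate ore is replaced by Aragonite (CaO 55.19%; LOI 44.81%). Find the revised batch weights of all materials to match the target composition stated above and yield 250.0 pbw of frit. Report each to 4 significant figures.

Intermediates appear, rounded to 4 significant figures, in the printout — all arithmetic keeps full precision from first step to last. Exactly one rounding is applied to every reported result; all derived quantities, which include six oxide percentages, the yield, ignition loss, glass mass, totals, are re-derived in full float precision, as set out in the problem or the answer, starting from the weights at 250.0 pbw of glass.
Per-oxide target masses for 250.0 pbw frit:
  BaO: 22.74% × 250.0 = 56.85 pbw
  B2O3: 7.286% × 250.0 = 18.22 pbw
  SiO2: 30.98% × 250.0 = 77.45 pbw
  Li2O: 2.328% × 250.0 = 5.820 pbw
  ZrO2: 11.89% × 250.0 = 29.72 pbw
  CaO: 24.77% × 250.0 = 61.92 pbw
Sums-versus-targets review using the reported weights, per the basis as stated (every target is met by its sum given rounding of the digits):
  BaO: 73.14·0.7773 = 56.85 pbw (target 56.85 pbw)
  B2O3: 32.22·0.5653 = 18.21 pbw (target 18.22 pbw)
  SiO2: 120.6·0.5213 + 44.35·0.3287 = 77.45 pbw (target 77.45 pbw)
  Li2O: 14.43·0.4032 = 5.818 pbw (target 5.820 pbw)
  ZrO2: 44.35·0.6703 = 29.73 pbw (target 29.72 pbw)
  CaO: 8.247·0.5519 + 120.6·0.4757 = 61.92 pbw (target 61.92 pbw)
Auditing the glass mass value: whole batch net of LOI = 250.0 pbw (the targets, summed, come to 250.0 pbw; the stated basis being 250.0 pbw — gaps are rounding artifacts).
Whole-batch sum: Σ batch = 293.0 pbw; LOI removed, Σ of batch·LOI: 43.01 pbw; as yield: glass ÷ batch → 85.32%.

Revised batch per 250.0 pbw frit:
  Witherite: 73.14 pbw
  Boric acid: 32.22 pbw
  Aragonite: 8.247 pbw
  Lithium carbonate: 14.43 pbw
  CaSiO3: 120.6 pbw
  Zircon: 44.35 pbw
Total batch = 293.0 pbw; LOI loss = 43.01 pbw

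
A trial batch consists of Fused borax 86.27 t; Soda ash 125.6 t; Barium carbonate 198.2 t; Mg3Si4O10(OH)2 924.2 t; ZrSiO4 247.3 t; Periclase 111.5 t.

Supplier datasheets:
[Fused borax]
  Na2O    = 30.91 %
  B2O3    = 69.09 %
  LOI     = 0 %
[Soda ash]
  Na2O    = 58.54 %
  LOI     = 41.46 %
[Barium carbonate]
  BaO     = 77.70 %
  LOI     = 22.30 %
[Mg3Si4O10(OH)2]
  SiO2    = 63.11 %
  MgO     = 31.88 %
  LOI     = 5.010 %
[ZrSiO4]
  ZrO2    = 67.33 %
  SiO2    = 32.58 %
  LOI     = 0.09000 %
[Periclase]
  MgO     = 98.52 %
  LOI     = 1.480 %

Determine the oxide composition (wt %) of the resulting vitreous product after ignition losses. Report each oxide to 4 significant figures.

Glass mass = 1549 t (batch 1693 − LOI 144.4).
Composition: Na2O 6.470%, BaO 9.944%, ZrO2 10.75%, B2O3 3.849%, SiO2 42.87%, MgO 26.12%

Full float precision is kept from start to finish — mid-chain values are shown, rounded to 4 significant figures, in the printout; every reported figure takes a single rounding — all derived quantities (net glass mass, yield, the totals, LOI, six oxide percentages) are carried in full float precision from the batch weights for 1549 t of glass, as written in either problem or answer.
Oxide masses out of the charge:
  Na2O: 86.27·0.3091 + 125.6·0.5854 = 100.2 t
  BaO: 198.2·0.7770 = 154.0 t
  ZrO2: 247.3·0.6733 = 166.5 t
  B2O3: 86.27·0.6909 = 59.60 t
  SiO2: 924.2·0.6311 + 247.3·0.3258 = 663.8 t
  MgO: 924.2·0.3188 + 111.5·0.9852 = 404.5 t
LOI: 125.6·0.4146 + 198.2·0.2230 + 924.2·0.05010 + 247.3·9.000e-04 + 111.5·0.01480 = 144.4 t
batch − LOI leaves glass = 1693 − 144.4 = 1549 t (= Σ oxide masses)
each oxide over glass, ×100, is wt %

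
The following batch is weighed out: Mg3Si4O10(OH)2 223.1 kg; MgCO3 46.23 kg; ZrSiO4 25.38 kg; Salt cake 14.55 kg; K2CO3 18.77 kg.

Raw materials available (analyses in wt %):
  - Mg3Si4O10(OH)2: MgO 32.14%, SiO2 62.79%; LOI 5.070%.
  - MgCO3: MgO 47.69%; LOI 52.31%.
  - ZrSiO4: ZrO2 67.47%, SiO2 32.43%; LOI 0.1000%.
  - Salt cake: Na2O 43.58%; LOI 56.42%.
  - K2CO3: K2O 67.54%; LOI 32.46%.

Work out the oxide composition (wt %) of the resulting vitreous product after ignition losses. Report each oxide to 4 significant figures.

Glass mass = 278.2 kg (batch 328.0 − LOI 49.82).
Composition: ZrO2 6.155%, MgO 33.70%, Na2O 2.279%, SiO2 53.31%, K2O 4.557%

In-progress results are displayed rounded to four significant figures as written — full float precision is held through every step. Exactly one rounding goes into each reported number — derived quantities are carried at exact precision (glass mass, totals, the yield, ignition loss, five oxide percentages) from the weighed amounts per 278.2 kg of glass, exactly as printed in problem or answer.
Oxide masses out of the charge:
  ZrO2: 25.38·0.6747 = 17.12 kg
  MgO: 223.1·0.3214 + 46.23·0.4769 = 93.75 kg
  Na2O: 14.55·0.4358 = 6.341 kg
  SiO2: 223.1·0.6279 + 25.38·0.3243 = 148.3 kg
  K2O: 18.77·0.6754 = 12.68 kg
LOI: 223.1·0.05070 + 46.23·0.5231 + 25.38·0.001000 + 14.55·0.5642 + 18.77·0.3246 = 49.82 kg
batch − LOI leaves glass = 328.0 − 49.82 = 278.2 kg (matching Σ of the oxides)
wt % = 100 × oxide mass / glass mass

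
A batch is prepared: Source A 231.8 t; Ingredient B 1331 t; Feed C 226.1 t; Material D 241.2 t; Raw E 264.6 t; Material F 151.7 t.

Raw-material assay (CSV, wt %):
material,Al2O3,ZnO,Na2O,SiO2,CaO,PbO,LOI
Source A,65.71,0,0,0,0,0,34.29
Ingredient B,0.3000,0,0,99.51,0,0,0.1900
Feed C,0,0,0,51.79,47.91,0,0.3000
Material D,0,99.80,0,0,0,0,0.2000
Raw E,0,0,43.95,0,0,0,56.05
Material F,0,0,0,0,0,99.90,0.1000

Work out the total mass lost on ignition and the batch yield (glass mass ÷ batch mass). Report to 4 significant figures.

Mid-chain values are shown, with 4-significant-digit rounding, within the worked lines — all arithmetic keeps full precision through the solve — a single rounding completes each reported value — all derived quantities are recomputed starting from the weights on 2215 t of glass at full precision (the yield, the six compositions, ignition loss, totals, glass mass) as they appear in the problem or answer text.
Loss on ignition, line by line:
  Source A: 231.8 × 0.3429 = 79.48 t
  Ingredient B: 1331 × 0.001900 = 2.529 t
  Feed C: 226.1 × 0.003000 = 0.6783 t
  Material D: 241.2 × 0.002000 = 0.4824 t
  Raw E: 264.6 × 0.5605 = 148.3 t
  Material F: 151.7 × 0.001000 = 0.1517 t
Total LOI = 231.6 t
Glass = batch − LOI = 2446 − 231.6 = 2215 t

LOI loss = 231.6 t; glass = 2215 t; yield = 90.53%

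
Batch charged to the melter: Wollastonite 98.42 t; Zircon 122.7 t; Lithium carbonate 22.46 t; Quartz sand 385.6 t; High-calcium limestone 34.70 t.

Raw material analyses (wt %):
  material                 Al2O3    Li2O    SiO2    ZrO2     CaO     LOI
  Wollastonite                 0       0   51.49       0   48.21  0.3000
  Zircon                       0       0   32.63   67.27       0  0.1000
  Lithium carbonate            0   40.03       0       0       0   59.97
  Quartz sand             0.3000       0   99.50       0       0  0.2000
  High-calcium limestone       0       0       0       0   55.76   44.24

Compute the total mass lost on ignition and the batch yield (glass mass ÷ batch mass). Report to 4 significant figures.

LOI loss = 30.01 t; glass = 633.9 t; yield = 95.48%

Mid-chain values are displayed with 4-significant-digit rounding as written; all arithmetic runs at exact precision in all steps; a single rounding produces each reported value — the derived quantities (totals, the yield, ignition loss, glass mass, the five compositions) are rebuilt at full precision from the weighed amounts on 633.9 t of glass exactly as printed in question or answer.
Each material's LOI contribution:
  Wollastonite: 98.42 × 0.003000 = 0.2953 t
  Zircon: 122.7 × 0.001000 = 0.1227 t
  Lithium carbonate: 22.46 × 0.5997 = 13.47 t
  Quartz sand: 385.6 × 0.002000 = 0.7712 t
  High-calcium limestone: 34.70 × 0.4424 = 15.35 t
Total LOI = 30.01 t
Glass = batch − LOI = 663.9 − 30.01 = 633.9 t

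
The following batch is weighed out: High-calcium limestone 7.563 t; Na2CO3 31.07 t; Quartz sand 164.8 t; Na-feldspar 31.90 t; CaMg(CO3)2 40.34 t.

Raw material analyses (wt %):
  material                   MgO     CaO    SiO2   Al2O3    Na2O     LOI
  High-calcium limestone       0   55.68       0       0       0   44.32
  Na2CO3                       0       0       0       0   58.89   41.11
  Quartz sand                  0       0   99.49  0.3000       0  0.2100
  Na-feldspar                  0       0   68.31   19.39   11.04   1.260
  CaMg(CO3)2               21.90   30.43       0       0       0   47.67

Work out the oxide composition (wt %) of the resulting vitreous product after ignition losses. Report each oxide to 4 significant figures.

Mid-chain values are displayed (rounded to four significant figures) as written; exact precision is carried through every step — each reported figure is rounded once only; all derived quantities are carried at exact precision (glass mass, the five compositions, ignition loss, totals, the yield) using the weight values per 239.6 t of glass as written in the problem or answer text.
Oxide masses out of the charge:
  MgO: 40.34·0.2190 = 8.834 t
  CaO: 7.563·0.5568 + 40.34·0.3043 = 16.49 t
  SiO2: 164.8·0.9949 + 31.90·0.6831 = 185.8 t
  Al2O3: 164.8·0.003000 + 31.90·0.1939 = 6.680 t
  Na2O: 31.07·0.5889 + 31.90·0.1104 = 21.82 t
LOI: 7.563·0.4432 + 31.07·0.4111 + 164.8·0.002100 + 31.90·0.01260 + 40.34·0.4767 = 36.10 t
Net of LOI, the glass mass = 275.7 − 36.10 = 239.6 t (= the summed oxide contributions)
wt % = oxide mass / glass mass × 100

Glass mass = 239.6 t (batch 275.7 − LOI 36.10).
Composition: MgO 3.688%, CaO 6.882%, SiO2 77.53%, Al2O3 2.788%, Na2O 9.108%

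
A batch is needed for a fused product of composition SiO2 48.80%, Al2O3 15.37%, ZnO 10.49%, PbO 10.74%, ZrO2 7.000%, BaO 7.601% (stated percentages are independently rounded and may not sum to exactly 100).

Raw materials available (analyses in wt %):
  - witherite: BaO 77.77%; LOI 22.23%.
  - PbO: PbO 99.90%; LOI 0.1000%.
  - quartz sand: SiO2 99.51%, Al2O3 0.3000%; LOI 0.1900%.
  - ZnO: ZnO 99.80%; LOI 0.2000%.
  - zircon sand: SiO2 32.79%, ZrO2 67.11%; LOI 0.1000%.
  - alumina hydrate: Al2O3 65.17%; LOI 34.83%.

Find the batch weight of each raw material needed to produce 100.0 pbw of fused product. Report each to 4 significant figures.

Batch per 100.0 pbw fused product:
  witherite: 9.774 pbw
  PbO: 10.75 pbw
  quartz sand: 45.60 pbw
  ZnO: 10.51 pbw
  zircon sand: 10.43 pbw
  alumina hydrate: 23.37 pbw
Total batch = 110.4 pbw; LOI loss = 10.44 pbw; yield = 90.55%

The working math runs at exact precision at all times; rounding to 4 significant figures extends to each in-between result as printed; every reported figure is rounded exactly once; the derived quantities are re-derived using the weight values per 100.0 pbw of glass in full precision (the six compositions, the totals, LOI, glass mass, yield) exactly as printed in either problem or answer.
Per-oxide target masses for 100.0 pbw fused product:
  SiO2: 48.80% × 100.0 = 48.80 pbw
  Al2O3: 15.37% × 100.0 = 15.37 pbw
  ZnO: 10.49% × 100.0 = 10.49 pbw
  PbO: 10.74% × 100.0 = 10.74 pbw
  ZrO2: 7.000% × 100.0 = 7.000 pbw
  BaO: 7.601% × 100.0 = 7.601 pbw
Checking each oxide sum using the reported weights, on the stated basis (sums match the target masses within answer rounding):
  SiO2: 45.60·0.9951 + 10.43·0.3279 = 48.80 pbw (target 48.80 pbw)
  Al2O3: 45.60·0.003000 + 23.37·0.6517 = 15.37 pbw (target 15.37 pbw)
  ZnO: 10.51·0.9980 = 10.49 pbw (target 10.49 pbw)
  PbO: 10.75·0.9990 = 10.74 pbw (target 10.74 pbw)
  ZrO2: 10.43·0.6711 = 7.000 pbw (target 7.000 pbw)
  BaO: 9.774·0.7777 = 7.601 pbw (target 7.601 pbw)
The glass-mass cross-check: the batch minus its LOI: 99.99 pbw (the targets, summed, come to 100.0 pbw; basis as stated: 100.0 pbw — gaps are rounding artifacts).
Total batch = Σ batch = 110.4 pbw; the LOI term Σ batch·LOI equals 10.44 pbw; glass ÷ batch gives a yield of 90.55%.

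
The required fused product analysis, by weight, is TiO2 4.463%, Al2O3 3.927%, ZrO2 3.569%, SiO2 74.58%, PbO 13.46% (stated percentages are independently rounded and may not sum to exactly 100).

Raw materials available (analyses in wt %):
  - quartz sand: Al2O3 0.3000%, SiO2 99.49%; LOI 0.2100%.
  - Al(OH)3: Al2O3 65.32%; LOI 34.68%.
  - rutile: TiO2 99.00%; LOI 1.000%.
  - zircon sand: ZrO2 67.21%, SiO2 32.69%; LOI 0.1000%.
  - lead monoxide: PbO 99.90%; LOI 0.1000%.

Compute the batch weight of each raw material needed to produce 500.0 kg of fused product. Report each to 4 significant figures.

Mid-chain values are printed, rounded to four significant digits, as written — the whole derivation runs at full float precision throughout — each reported result is rounded a single time; derived quantities are rebuilt starting from the weights at 500.0 kg of glass at full precision (the yield, glass mass, ignition loss, totals, the five compositions), exactly as shown in the problem or the answer.
Oxide mass targets, per 500.0 kg fused product:
  TiO2: 4.463% × 500.0 = 22.32 kg
  Al2O3: 3.927% × 500.0 = 19.64 kg
  ZrO2: 3.569% × 500.0 = 17.84 kg
  SiO2: 74.58% × 500.0 = 372.9 kg
  PbO: 13.46% × 500.0 = 67.30 kg
Mass-balance tally per oxide from the weights as reported, under the basis named above (every target is met by its sum within answer rounding):
  TiO2: 22.54·0.9900 = 22.31 kg (target 22.32 kg)
  Al2O3: 366.1·0.003000 + 28.38·0.6532 = 19.64 kg (target 19.64 kg)
  ZrO2: 26.55·0.6721 = 17.84 kg (target 17.84 kg)
  SiO2: 366.1·0.9949 + 26.55·0.3269 = 372.9 kg (target 372.9 kg)
  PbO: 67.37·0.9990 = 67.30 kg (target 67.30 kg)
Auditing the glass mass value: the batch minus its LOI: 500.0 kg (the targets, summed, come to 500.0 kg; against the stated basis, 500.0 kg — rounding explains the deltas).
Summing the batch: Σ batch = 510.9 kg; Σ batch·LOI gives LOI loss = 10.93 kg; glass ÷ batch gives a yield of 97.86%.

Batch per 500.0 kg fused product:
  quartz sand: 366.1 kg
  Al(OH)3: 28.38 kg
  rutile: 22.54 kg
  zircon sand: 26.55 kg
  lead monoxide: 67.37 kg
Total batch = 510.9 kg; LOI loss = 10.93 kg; yield = 97.86%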